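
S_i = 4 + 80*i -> [4, 84, 164, 244, 324]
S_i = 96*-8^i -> [96, -768, 6144, -49152, 393216]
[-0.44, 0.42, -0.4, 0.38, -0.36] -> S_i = -0.44*(-0.95)^i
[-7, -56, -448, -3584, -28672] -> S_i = -7*8^i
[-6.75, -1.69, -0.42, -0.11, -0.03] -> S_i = -6.75*0.25^i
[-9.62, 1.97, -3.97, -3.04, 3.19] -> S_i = Random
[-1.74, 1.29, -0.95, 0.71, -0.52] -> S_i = -1.74*(-0.74)^i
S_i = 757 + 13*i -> [757, 770, 783, 796, 809]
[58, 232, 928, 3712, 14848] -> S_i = 58*4^i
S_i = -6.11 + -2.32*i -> [-6.11, -8.43, -10.75, -13.07, -15.39]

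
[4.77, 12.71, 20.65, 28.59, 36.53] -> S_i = 4.77 + 7.94*i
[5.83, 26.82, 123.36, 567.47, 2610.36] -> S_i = 5.83*4.60^i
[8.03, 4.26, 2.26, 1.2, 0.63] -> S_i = 8.03*0.53^i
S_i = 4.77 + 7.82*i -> [4.77, 12.59, 20.41, 28.23, 36.05]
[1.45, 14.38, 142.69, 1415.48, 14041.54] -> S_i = 1.45*9.92^i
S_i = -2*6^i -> [-2, -12, -72, -432, -2592]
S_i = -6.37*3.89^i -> [-6.37, -24.78, -96.39, -374.96, -1458.61]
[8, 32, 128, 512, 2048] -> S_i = 8*4^i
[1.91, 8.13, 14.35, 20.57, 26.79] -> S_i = 1.91 + 6.22*i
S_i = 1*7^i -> [1, 7, 49, 343, 2401]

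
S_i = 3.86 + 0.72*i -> [3.86, 4.58, 5.3, 6.02, 6.74]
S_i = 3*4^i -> [3, 12, 48, 192, 768]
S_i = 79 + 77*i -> [79, 156, 233, 310, 387]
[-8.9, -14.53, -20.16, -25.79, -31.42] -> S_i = -8.90 + -5.63*i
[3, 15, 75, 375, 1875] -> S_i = 3*5^i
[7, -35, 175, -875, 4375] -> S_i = 7*-5^i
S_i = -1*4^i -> [-1, -4, -16, -64, -256]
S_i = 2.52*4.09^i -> [2.52, 10.31, 42.15, 172.41, 705.17]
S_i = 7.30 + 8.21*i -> [7.3, 15.51, 23.72, 31.93, 40.14]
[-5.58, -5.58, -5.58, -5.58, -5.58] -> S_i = -5.58*1.00^i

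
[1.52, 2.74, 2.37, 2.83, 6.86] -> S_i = Random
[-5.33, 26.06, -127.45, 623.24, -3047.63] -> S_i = -5.33*(-4.89)^i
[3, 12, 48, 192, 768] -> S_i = 3*4^i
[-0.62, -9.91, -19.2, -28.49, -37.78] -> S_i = -0.62 + -9.29*i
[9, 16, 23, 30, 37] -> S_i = 9 + 7*i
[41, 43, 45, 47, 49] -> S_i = 41 + 2*i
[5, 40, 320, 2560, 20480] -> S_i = 5*8^i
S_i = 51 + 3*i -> [51, 54, 57, 60, 63]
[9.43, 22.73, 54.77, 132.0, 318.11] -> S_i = 9.43*2.41^i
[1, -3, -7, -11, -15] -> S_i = 1 + -4*i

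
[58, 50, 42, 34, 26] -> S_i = 58 + -8*i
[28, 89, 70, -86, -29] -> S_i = Random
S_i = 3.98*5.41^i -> [3.98, 21.53, 116.49, 630.19, 3409.35]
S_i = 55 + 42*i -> [55, 97, 139, 181, 223]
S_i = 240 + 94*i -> [240, 334, 428, 522, 616]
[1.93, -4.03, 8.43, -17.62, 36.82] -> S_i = 1.93*(-2.09)^i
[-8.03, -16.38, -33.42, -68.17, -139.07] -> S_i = -8.03*2.04^i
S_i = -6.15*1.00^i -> [-6.15, -6.15, -6.15, -6.15, -6.15]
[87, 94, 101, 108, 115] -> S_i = 87 + 7*i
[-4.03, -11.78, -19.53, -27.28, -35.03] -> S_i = -4.03 + -7.75*i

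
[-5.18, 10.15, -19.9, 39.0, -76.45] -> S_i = -5.18*(-1.96)^i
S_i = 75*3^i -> [75, 225, 675, 2025, 6075]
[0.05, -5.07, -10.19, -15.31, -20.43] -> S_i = 0.05 + -5.12*i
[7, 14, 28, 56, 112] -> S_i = 7*2^i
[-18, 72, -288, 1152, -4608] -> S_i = -18*-4^i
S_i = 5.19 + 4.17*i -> [5.19, 9.36, 13.53, 17.7, 21.87]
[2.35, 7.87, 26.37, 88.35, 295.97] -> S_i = 2.35*3.35^i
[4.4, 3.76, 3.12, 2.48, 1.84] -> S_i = 4.40 + -0.64*i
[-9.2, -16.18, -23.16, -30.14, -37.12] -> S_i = -9.20 + -6.98*i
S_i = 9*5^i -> [9, 45, 225, 1125, 5625]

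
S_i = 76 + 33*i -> [76, 109, 142, 175, 208]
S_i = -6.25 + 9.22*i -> [-6.25, 2.97, 12.19, 21.41, 30.63]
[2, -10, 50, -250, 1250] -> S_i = 2*-5^i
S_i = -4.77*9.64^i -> [-4.77, -45.98, -443.27, -4273.16, -41193.29]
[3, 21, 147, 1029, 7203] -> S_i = 3*7^i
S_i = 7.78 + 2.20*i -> [7.78, 9.98, 12.18, 14.38, 16.58]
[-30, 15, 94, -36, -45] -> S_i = Random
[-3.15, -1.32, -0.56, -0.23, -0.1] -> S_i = -3.15*0.42^i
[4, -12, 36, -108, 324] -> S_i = 4*-3^i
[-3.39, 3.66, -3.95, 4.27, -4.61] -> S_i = -3.39*(-1.08)^i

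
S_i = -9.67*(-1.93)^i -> [-9.67, 18.66, -36.02, 69.52, -134.17]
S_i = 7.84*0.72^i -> [7.84, 5.64, 4.06, 2.93, 2.11]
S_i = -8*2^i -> [-8, -16, -32, -64, -128]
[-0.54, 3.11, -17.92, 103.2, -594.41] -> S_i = -0.54*(-5.76)^i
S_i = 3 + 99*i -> [3, 102, 201, 300, 399]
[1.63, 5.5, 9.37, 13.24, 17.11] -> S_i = 1.63 + 3.87*i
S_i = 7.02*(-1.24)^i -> [7.02, -8.7, 10.79, -13.38, 16.6]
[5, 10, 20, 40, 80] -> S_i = 5*2^i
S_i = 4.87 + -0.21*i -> [4.87, 4.66, 4.45, 4.24, 4.03]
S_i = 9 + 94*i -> [9, 103, 197, 291, 385]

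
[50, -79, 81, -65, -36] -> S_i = Random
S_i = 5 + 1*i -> [5, 6, 7, 8, 9]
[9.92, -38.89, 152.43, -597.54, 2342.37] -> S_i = 9.92*(-3.92)^i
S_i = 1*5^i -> [1, 5, 25, 125, 625]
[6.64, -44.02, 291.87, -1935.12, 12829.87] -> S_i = 6.64*(-6.63)^i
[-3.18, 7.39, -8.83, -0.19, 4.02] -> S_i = Random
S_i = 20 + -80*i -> [20, -60, -140, -220, -300]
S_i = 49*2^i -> [49, 98, 196, 392, 784]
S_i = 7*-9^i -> [7, -63, 567, -5103, 45927]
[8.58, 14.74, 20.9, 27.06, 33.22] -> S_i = 8.58 + 6.16*i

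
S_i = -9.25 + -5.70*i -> [-9.25, -14.95, -20.65, -26.35, -32.05]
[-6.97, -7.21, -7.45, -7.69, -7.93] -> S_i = -6.97 + -0.24*i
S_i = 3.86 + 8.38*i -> [3.86, 12.24, 20.62, 29.0, 37.38]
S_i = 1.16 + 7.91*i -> [1.16, 9.07, 16.98, 24.89, 32.8]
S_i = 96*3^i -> [96, 288, 864, 2592, 7776]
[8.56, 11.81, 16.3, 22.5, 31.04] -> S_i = 8.56*1.38^i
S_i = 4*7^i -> [4, 28, 196, 1372, 9604]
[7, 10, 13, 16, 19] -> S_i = 7 + 3*i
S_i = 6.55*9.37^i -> [6.55, 61.37, 575.07, 5388.4, 50489.34]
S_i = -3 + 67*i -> [-3, 64, 131, 198, 265]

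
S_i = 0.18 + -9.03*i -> [0.18, -8.85, -17.88, -26.91, -35.94]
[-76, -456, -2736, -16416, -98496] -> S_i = -76*6^i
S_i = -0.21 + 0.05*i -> [-0.21, -0.16, -0.11, -0.06, -0.01]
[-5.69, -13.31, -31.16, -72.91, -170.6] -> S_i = -5.69*2.34^i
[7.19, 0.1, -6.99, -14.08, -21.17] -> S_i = 7.19 + -7.09*i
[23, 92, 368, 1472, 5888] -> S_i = 23*4^i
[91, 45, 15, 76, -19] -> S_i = Random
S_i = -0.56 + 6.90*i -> [-0.56, 6.34, 13.24, 20.14, 27.04]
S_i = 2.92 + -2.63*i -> [2.92, 0.29, -2.34, -4.97, -7.6]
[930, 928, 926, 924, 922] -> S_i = 930 + -2*i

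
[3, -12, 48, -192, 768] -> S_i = 3*-4^i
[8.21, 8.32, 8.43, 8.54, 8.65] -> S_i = 8.21 + 0.11*i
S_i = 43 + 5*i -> [43, 48, 53, 58, 63]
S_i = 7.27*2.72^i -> [7.27, 19.77, 53.79, 146.3, 397.93]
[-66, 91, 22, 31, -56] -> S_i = Random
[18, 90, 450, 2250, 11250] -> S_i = 18*5^i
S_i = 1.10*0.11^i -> [1.1, 0.12, 0.01, 0.0, 0.0]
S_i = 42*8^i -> [42, 336, 2688, 21504, 172032]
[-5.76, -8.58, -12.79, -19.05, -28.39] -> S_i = -5.76*1.49^i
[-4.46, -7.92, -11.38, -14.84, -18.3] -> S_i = -4.46 + -3.46*i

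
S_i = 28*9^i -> [28, 252, 2268, 20412, 183708]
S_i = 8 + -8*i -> [8, 0, -8, -16, -24]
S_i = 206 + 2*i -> [206, 208, 210, 212, 214]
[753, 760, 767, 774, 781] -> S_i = 753 + 7*i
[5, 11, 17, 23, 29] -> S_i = 5 + 6*i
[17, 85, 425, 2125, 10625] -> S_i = 17*5^i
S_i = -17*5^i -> [-17, -85, -425, -2125, -10625]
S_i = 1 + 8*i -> [1, 9, 17, 25, 33]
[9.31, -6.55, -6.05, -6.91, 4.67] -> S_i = Random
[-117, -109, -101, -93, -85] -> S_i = -117 + 8*i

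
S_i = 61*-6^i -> [61, -366, 2196, -13176, 79056]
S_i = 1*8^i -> [1, 8, 64, 512, 4096]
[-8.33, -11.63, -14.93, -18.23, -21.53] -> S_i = -8.33 + -3.30*i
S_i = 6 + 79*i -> [6, 85, 164, 243, 322]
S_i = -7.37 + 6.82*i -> [-7.37, -0.55, 6.27, 13.09, 19.91]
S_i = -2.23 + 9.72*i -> [-2.23, 7.49, 17.21, 26.93, 36.65]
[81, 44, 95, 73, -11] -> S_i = Random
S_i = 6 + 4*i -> [6, 10, 14, 18, 22]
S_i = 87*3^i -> [87, 261, 783, 2349, 7047]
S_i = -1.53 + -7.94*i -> [-1.53, -9.47, -17.41, -25.35, -33.29]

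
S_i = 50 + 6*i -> [50, 56, 62, 68, 74]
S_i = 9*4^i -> [9, 36, 144, 576, 2304]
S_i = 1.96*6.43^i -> [1.96, 12.6, 81.04, 521.06, 3350.43]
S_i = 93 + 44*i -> [93, 137, 181, 225, 269]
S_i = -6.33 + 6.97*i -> [-6.33, 0.64, 7.61, 14.58, 21.55]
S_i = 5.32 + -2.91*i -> [5.32, 2.41, -0.5, -3.41, -6.32]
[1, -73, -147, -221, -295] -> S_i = 1 + -74*i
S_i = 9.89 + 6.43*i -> [9.89, 16.32, 22.75, 29.18, 35.61]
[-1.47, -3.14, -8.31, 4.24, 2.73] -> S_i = Random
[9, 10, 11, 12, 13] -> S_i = 9 + 1*i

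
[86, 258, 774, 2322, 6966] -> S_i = 86*3^i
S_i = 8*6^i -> [8, 48, 288, 1728, 10368]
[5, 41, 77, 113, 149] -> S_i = 5 + 36*i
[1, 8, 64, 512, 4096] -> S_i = 1*8^i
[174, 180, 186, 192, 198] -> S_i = 174 + 6*i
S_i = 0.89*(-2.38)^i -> [0.89, -2.12, 5.04, -12.0, 28.56]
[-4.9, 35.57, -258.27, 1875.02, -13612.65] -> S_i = -4.90*(-7.26)^i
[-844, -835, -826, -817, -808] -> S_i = -844 + 9*i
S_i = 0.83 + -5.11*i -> [0.83, -4.28, -9.39, -14.5, -19.61]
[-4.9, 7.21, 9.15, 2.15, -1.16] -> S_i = Random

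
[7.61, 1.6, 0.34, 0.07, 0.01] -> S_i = 7.61*0.21^i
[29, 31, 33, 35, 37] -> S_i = 29 + 2*i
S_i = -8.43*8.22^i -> [-8.43, -69.29, -569.6, -4682.13, -38487.07]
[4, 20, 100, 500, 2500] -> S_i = 4*5^i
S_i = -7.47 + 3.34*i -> [-7.47, -4.13, -0.79, 2.55, 5.89]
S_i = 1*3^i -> [1, 3, 9, 27, 81]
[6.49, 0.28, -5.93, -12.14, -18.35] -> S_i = 6.49 + -6.21*i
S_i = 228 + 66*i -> [228, 294, 360, 426, 492]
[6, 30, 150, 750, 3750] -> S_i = 6*5^i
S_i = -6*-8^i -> [-6, 48, -384, 3072, -24576]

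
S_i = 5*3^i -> [5, 15, 45, 135, 405]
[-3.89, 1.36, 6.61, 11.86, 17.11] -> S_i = -3.89 + 5.25*i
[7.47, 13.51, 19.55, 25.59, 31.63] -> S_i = 7.47 + 6.04*i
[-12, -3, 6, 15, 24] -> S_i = -12 + 9*i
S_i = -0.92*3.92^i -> [-0.92, -3.61, -14.14, -55.42, -217.24]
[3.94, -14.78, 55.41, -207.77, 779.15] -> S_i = 3.94*(-3.75)^i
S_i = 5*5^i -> [5, 25, 125, 625, 3125]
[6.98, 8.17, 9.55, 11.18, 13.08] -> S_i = 6.98*1.17^i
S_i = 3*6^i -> [3, 18, 108, 648, 3888]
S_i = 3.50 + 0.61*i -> [3.5, 4.11, 4.72, 5.33, 5.94]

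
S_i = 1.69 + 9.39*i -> [1.69, 11.08, 20.47, 29.86, 39.25]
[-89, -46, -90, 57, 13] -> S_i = Random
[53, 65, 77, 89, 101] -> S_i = 53 + 12*i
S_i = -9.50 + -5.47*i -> [-9.5, -14.97, -20.44, -25.91, -31.38]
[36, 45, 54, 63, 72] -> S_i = 36 + 9*i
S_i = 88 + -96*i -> [88, -8, -104, -200, -296]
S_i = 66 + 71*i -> [66, 137, 208, 279, 350]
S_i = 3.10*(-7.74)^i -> [3.1, -23.99, 185.71, -1437.42, 11125.65]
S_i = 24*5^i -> [24, 120, 600, 3000, 15000]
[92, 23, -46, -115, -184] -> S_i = 92 + -69*i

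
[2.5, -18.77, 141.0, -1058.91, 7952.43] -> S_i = 2.50*(-7.51)^i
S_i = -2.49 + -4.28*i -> [-2.49, -6.77, -11.05, -15.33, -19.61]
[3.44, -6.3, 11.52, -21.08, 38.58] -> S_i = 3.44*(-1.83)^i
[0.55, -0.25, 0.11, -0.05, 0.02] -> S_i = 0.55*(-0.45)^i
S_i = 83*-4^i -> [83, -332, 1328, -5312, 21248]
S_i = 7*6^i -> [7, 42, 252, 1512, 9072]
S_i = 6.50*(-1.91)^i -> [6.5, -12.42, 23.71, -45.29, 86.51]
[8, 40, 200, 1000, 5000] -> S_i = 8*5^i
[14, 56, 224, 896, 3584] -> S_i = 14*4^i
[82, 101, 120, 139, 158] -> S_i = 82 + 19*i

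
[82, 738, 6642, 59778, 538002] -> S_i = 82*9^i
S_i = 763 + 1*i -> [763, 764, 765, 766, 767]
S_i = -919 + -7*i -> [-919, -926, -933, -940, -947]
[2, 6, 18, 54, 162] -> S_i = 2*3^i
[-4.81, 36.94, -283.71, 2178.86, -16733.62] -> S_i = -4.81*(-7.68)^i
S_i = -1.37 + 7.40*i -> [-1.37, 6.03, 13.43, 20.83, 28.23]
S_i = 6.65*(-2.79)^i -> [6.65, -18.55, 51.76, -144.42, 402.94]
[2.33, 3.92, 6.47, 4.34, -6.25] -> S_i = Random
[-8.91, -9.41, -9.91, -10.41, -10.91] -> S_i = -8.91 + -0.50*i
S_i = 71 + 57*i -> [71, 128, 185, 242, 299]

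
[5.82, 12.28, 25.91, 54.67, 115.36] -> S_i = 5.82*2.11^i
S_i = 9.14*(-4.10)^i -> [9.14, -37.47, 153.64, -629.94, 2582.75]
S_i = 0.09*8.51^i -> [0.09, 0.77, 6.52, 55.47, 472.02]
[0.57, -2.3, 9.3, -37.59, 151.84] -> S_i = 0.57*(-4.04)^i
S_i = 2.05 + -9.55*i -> [2.05, -7.5, -17.05, -26.6, -36.15]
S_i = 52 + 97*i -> [52, 149, 246, 343, 440]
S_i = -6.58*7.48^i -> [-6.58, -49.22, -368.15, -2753.79, -20598.34]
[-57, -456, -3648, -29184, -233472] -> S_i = -57*8^i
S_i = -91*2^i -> [-91, -182, -364, -728, -1456]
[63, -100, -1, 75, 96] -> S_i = Random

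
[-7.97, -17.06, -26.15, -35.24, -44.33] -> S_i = -7.97 + -9.09*i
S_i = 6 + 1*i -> [6, 7, 8, 9, 10]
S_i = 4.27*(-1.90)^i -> [4.27, -8.11, 15.41, -29.29, 55.65]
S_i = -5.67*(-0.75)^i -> [-5.67, 4.25, -3.19, 2.39, -1.79]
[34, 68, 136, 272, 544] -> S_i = 34*2^i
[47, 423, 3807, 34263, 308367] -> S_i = 47*9^i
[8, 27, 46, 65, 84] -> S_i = 8 + 19*i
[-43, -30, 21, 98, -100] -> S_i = Random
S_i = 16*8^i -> [16, 128, 1024, 8192, 65536]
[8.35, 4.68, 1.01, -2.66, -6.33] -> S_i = 8.35 + -3.67*i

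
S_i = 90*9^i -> [90, 810, 7290, 65610, 590490]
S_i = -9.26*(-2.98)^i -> [-9.26, 27.59, -82.23, 245.05, -730.26]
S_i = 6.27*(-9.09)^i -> [6.27, -56.99, 518.08, -4709.33, 42807.82]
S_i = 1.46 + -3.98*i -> [1.46, -2.52, -6.5, -10.48, -14.46]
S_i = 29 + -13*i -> [29, 16, 3, -10, -23]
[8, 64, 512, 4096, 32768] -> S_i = 8*8^i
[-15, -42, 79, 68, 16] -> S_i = Random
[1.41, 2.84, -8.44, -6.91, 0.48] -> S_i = Random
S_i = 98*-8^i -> [98, -784, 6272, -50176, 401408]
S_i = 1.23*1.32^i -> [1.23, 1.62, 2.14, 2.83, 3.73]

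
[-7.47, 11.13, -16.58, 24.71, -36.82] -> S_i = -7.47*(-1.49)^i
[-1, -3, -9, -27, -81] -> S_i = -1*3^i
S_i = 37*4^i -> [37, 148, 592, 2368, 9472]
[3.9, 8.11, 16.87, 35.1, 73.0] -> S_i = 3.90*2.08^i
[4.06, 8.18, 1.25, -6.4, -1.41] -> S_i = Random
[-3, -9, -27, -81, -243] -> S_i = -3*3^i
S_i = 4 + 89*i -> [4, 93, 182, 271, 360]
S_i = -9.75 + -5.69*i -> [-9.75, -15.44, -21.13, -26.82, -32.51]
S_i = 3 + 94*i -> [3, 97, 191, 285, 379]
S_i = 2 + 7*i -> [2, 9, 16, 23, 30]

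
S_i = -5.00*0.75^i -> [-5.0, -3.75, -2.81, -2.11, -1.58]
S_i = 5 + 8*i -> [5, 13, 21, 29, 37]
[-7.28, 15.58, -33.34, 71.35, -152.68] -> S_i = -7.28*(-2.14)^i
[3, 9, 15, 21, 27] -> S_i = 3 + 6*i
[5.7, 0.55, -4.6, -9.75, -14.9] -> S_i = 5.70 + -5.15*i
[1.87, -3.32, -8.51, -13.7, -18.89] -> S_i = 1.87 + -5.19*i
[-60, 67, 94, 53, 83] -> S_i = Random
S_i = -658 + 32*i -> [-658, -626, -594, -562, -530]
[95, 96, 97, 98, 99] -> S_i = 95 + 1*i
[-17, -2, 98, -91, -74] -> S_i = Random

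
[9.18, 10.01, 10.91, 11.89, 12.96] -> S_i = 9.18*1.09^i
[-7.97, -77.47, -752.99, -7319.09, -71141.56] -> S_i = -7.97*9.72^i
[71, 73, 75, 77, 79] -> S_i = 71 + 2*i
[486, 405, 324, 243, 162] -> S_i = 486 + -81*i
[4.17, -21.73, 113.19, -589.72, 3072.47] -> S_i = 4.17*(-5.21)^i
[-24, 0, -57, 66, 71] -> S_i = Random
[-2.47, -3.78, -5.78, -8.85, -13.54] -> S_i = -2.47*1.53^i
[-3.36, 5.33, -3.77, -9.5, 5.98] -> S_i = Random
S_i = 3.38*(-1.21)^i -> [3.38, -4.09, 4.95, -5.99, 7.25]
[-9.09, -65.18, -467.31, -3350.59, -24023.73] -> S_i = -9.09*7.17^i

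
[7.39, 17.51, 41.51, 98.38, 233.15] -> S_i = 7.39*2.37^i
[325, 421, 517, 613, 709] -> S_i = 325 + 96*i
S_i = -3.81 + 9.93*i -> [-3.81, 6.12, 16.05, 25.98, 35.91]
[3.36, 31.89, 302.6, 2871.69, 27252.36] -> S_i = 3.36*9.49^i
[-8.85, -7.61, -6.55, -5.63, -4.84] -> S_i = -8.85*0.86^i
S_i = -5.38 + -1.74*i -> [-5.38, -7.12, -8.86, -10.6, -12.34]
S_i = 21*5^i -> [21, 105, 525, 2625, 13125]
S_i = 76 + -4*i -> [76, 72, 68, 64, 60]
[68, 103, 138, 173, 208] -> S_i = 68 + 35*i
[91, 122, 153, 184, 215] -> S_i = 91 + 31*i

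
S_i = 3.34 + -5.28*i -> [3.34, -1.94, -7.22, -12.5, -17.78]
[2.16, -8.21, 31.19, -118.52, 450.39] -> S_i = 2.16*(-3.80)^i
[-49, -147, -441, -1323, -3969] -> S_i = -49*3^i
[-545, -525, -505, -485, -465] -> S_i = -545 + 20*i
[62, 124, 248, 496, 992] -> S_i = 62*2^i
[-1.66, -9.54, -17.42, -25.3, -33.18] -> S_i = -1.66 + -7.88*i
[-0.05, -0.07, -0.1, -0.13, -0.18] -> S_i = -0.05*1.38^i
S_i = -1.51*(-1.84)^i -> [-1.51, 2.78, -5.11, 9.41, -17.31]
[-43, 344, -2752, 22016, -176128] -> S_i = -43*-8^i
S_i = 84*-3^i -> [84, -252, 756, -2268, 6804]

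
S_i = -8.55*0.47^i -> [-8.55, -4.02, -1.89, -0.89, -0.42]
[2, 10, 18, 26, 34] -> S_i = 2 + 8*i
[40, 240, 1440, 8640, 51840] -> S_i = 40*6^i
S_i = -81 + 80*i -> [-81, -1, 79, 159, 239]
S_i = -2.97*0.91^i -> [-2.97, -2.7, -2.46, -2.24, -2.04]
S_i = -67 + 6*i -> [-67, -61, -55, -49, -43]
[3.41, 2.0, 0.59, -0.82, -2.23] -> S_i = 3.41 + -1.41*i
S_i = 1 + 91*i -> [1, 92, 183, 274, 365]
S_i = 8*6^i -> [8, 48, 288, 1728, 10368]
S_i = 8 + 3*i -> [8, 11, 14, 17, 20]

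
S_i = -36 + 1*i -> [-36, -35, -34, -33, -32]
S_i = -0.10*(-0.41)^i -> [-0.1, 0.04, -0.02, 0.01, -0.0]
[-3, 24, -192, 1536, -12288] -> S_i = -3*-8^i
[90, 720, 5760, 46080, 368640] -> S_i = 90*8^i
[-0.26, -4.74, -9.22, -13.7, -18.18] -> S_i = -0.26 + -4.48*i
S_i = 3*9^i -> [3, 27, 243, 2187, 19683]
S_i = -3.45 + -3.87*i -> [-3.45, -7.32, -11.19, -15.06, -18.93]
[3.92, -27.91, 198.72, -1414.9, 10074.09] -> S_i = 3.92*(-7.12)^i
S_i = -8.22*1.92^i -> [-8.22, -15.78, -30.3, -58.18, -111.71]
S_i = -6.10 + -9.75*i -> [-6.1, -15.85, -25.6, -35.35, -45.1]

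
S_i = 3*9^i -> [3, 27, 243, 2187, 19683]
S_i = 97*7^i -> [97, 679, 4753, 33271, 232897]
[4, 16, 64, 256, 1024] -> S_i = 4*4^i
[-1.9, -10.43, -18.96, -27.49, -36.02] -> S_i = -1.90 + -8.53*i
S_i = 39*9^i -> [39, 351, 3159, 28431, 255879]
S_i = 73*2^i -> [73, 146, 292, 584, 1168]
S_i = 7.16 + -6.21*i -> [7.16, 0.95, -5.26, -11.47, -17.68]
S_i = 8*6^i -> [8, 48, 288, 1728, 10368]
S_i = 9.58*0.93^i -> [9.58, 8.91, 8.29, 7.71, 7.17]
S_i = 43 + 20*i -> [43, 63, 83, 103, 123]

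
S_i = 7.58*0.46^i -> [7.58, 3.49, 1.6, 0.74, 0.34]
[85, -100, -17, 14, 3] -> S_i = Random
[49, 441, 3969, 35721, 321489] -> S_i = 49*9^i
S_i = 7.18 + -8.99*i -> [7.18, -1.81, -10.8, -19.79, -28.78]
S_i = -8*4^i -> [-8, -32, -128, -512, -2048]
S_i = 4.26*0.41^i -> [4.26, 1.75, 0.72, 0.29, 0.12]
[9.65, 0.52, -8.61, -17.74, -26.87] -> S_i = 9.65 + -9.13*i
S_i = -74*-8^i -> [-74, 592, -4736, 37888, -303104]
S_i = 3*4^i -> [3, 12, 48, 192, 768]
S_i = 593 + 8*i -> [593, 601, 609, 617, 625]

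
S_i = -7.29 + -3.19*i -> [-7.29, -10.48, -13.67, -16.86, -20.05]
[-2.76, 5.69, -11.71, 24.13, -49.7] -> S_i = -2.76*(-2.06)^i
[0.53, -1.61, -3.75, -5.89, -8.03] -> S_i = 0.53 + -2.14*i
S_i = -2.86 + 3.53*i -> [-2.86, 0.67, 4.2, 7.73, 11.26]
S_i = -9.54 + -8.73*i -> [-9.54, -18.27, -27.0, -35.73, -44.46]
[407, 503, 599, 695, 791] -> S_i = 407 + 96*i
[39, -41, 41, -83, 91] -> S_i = Random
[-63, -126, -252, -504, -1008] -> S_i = -63*2^i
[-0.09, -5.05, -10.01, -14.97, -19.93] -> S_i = -0.09 + -4.96*i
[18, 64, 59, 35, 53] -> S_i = Random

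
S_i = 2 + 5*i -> [2, 7, 12, 17, 22]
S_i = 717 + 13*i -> [717, 730, 743, 756, 769]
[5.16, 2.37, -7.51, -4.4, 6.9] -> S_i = Random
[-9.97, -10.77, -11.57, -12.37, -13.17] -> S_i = -9.97 + -0.80*i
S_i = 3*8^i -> [3, 24, 192, 1536, 12288]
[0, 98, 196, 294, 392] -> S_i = 0 + 98*i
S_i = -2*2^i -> [-2, -4, -8, -16, -32]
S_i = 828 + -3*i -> [828, 825, 822, 819, 816]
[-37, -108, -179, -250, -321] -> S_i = -37 + -71*i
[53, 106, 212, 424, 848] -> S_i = 53*2^i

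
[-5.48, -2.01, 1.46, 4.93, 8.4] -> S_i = -5.48 + 3.47*i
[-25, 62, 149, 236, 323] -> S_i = -25 + 87*i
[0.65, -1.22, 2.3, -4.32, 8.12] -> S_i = 0.65*(-1.88)^i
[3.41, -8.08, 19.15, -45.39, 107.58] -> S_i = 3.41*(-2.37)^i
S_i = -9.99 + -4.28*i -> [-9.99, -14.27, -18.55, -22.83, -27.11]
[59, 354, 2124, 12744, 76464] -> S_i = 59*6^i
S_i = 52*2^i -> [52, 104, 208, 416, 832]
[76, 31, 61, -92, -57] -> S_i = Random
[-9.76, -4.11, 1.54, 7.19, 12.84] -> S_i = -9.76 + 5.65*i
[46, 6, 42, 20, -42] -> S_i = Random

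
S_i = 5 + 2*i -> [5, 7, 9, 11, 13]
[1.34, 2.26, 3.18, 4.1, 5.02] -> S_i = 1.34 + 0.92*i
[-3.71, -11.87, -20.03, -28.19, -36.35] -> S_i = -3.71 + -8.16*i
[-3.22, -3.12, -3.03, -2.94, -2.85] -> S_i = -3.22*0.97^i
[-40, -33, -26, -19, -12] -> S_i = -40 + 7*i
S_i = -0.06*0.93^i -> [-0.06, -0.06, -0.05, -0.05, -0.04]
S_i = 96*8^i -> [96, 768, 6144, 49152, 393216]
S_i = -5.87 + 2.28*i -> [-5.87, -3.59, -1.31, 0.97, 3.25]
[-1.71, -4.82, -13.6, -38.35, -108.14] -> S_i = -1.71*2.82^i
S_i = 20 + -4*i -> [20, 16, 12, 8, 4]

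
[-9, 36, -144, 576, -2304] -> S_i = -9*-4^i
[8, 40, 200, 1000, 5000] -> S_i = 8*5^i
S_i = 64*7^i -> [64, 448, 3136, 21952, 153664]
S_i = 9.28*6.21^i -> [9.28, 57.63, 357.87, 2222.4, 13801.12]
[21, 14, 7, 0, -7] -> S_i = 21 + -7*i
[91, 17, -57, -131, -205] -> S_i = 91 + -74*i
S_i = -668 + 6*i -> [-668, -662, -656, -650, -644]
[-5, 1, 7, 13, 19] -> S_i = -5 + 6*i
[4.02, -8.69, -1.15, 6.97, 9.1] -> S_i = Random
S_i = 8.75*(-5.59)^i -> [8.75, -48.91, 273.42, -1528.42, 8543.88]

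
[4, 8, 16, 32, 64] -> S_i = 4*2^i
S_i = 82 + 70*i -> [82, 152, 222, 292, 362]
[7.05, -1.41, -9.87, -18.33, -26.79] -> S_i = 7.05 + -8.46*i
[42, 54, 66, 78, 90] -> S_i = 42 + 12*i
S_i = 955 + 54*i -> [955, 1009, 1063, 1117, 1171]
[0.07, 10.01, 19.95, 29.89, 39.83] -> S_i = 0.07 + 9.94*i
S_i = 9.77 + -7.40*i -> [9.77, 2.37, -5.03, -12.43, -19.83]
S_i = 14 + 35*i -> [14, 49, 84, 119, 154]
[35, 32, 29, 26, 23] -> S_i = 35 + -3*i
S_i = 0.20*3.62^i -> [0.2, 0.72, 2.62, 9.49, 34.35]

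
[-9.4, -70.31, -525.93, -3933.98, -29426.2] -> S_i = -9.40*7.48^i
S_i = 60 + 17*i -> [60, 77, 94, 111, 128]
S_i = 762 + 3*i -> [762, 765, 768, 771, 774]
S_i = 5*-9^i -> [5, -45, 405, -3645, 32805]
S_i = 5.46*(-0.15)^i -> [5.46, -0.82, 0.12, -0.02, 0.0]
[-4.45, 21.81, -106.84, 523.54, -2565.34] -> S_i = -4.45*(-4.90)^i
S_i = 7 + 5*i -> [7, 12, 17, 22, 27]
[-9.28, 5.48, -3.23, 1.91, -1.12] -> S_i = -9.28*(-0.59)^i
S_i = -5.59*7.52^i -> [-5.59, -42.04, -316.12, -2377.2, -17876.53]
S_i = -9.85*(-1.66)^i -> [-9.85, 16.35, -27.14, 45.06, -74.79]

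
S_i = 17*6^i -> [17, 102, 612, 3672, 22032]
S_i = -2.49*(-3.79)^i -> [-2.49, 9.44, -35.77, 135.56, -513.76]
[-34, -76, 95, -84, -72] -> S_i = Random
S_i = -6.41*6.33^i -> [-6.41, -40.58, -256.84, -1625.81, -10291.36]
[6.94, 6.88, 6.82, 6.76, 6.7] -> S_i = 6.94 + -0.06*i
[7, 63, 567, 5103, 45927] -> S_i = 7*9^i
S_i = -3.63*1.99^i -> [-3.63, -7.22, -14.38, -28.61, -56.93]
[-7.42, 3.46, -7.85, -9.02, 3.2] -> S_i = Random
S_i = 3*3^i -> [3, 9, 27, 81, 243]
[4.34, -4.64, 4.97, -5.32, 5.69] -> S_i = 4.34*(-1.07)^i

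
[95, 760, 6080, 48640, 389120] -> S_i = 95*8^i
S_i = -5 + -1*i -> [-5, -6, -7, -8, -9]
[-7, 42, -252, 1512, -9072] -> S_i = -7*-6^i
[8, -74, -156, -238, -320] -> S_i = 8 + -82*i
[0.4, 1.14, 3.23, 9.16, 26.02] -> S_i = 0.40*2.84^i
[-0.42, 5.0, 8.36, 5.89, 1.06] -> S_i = Random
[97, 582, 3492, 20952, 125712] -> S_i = 97*6^i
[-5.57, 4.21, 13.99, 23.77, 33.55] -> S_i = -5.57 + 9.78*i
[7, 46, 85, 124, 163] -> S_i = 7 + 39*i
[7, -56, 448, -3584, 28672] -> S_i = 7*-8^i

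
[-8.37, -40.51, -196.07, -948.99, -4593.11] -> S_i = -8.37*4.84^i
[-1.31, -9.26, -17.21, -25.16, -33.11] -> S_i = -1.31 + -7.95*i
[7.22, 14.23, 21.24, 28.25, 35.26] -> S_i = 7.22 + 7.01*i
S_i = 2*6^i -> [2, 12, 72, 432, 2592]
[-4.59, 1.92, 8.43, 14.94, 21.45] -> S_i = -4.59 + 6.51*i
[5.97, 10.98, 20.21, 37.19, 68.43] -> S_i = 5.97*1.84^i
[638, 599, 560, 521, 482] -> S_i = 638 + -39*i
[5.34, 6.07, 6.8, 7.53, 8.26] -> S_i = 5.34 + 0.73*i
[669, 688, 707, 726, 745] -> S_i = 669 + 19*i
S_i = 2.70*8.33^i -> [2.7, 22.49, 187.35, 1560.63, 13000.01]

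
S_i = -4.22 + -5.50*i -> [-4.22, -9.72, -15.22, -20.72, -26.22]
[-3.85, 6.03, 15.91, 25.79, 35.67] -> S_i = -3.85 + 9.88*i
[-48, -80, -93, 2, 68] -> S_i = Random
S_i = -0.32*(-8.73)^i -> [-0.32, 2.79, -24.39, 212.91, -1858.69]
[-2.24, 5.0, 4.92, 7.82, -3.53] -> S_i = Random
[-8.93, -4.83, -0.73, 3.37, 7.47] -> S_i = -8.93 + 4.10*i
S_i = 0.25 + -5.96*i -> [0.25, -5.71, -11.67, -17.63, -23.59]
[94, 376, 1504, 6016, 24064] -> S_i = 94*4^i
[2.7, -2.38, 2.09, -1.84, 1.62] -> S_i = 2.70*(-0.88)^i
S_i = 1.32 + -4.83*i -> [1.32, -3.51, -8.34, -13.17, -18.0]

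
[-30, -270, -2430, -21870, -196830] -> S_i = -30*9^i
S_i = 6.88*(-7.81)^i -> [6.88, -53.73, 419.65, -3277.49, 25597.21]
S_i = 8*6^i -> [8, 48, 288, 1728, 10368]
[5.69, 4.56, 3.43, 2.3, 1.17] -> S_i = 5.69 + -1.13*i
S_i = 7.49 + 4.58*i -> [7.49, 12.07, 16.65, 21.23, 25.81]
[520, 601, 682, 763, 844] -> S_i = 520 + 81*i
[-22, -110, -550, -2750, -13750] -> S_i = -22*5^i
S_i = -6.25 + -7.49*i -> [-6.25, -13.74, -21.23, -28.72, -36.21]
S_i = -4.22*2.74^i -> [-4.22, -11.56, -31.68, -86.81, -237.86]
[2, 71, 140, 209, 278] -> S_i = 2 + 69*i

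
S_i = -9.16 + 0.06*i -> [-9.16, -9.1, -9.04, -8.98, -8.92]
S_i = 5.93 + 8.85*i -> [5.93, 14.78, 23.63, 32.48, 41.33]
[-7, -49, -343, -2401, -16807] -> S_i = -7*7^i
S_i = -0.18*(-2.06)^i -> [-0.18, 0.37, -0.76, 1.57, -3.24]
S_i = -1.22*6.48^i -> [-1.22, -7.91, -51.23, -331.96, -2151.1]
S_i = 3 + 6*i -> [3, 9, 15, 21, 27]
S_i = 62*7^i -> [62, 434, 3038, 21266, 148862]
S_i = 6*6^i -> [6, 36, 216, 1296, 7776]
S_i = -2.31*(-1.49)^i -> [-2.31, 3.44, -5.13, 7.64, -11.39]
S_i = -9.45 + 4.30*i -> [-9.45, -5.15, -0.85, 3.45, 7.75]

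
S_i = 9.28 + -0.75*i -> [9.28, 8.53, 7.78, 7.03, 6.28]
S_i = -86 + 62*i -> [-86, -24, 38, 100, 162]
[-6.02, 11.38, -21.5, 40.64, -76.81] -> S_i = -6.02*(-1.89)^i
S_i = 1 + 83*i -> [1, 84, 167, 250, 333]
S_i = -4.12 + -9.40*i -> [-4.12, -13.52, -22.92, -32.32, -41.72]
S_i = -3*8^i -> [-3, -24, -192, -1536, -12288]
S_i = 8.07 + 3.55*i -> [8.07, 11.62, 15.17, 18.72, 22.27]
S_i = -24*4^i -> [-24, -96, -384, -1536, -6144]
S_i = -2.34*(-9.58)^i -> [-2.34, 22.42, -214.76, 2057.37, -19709.6]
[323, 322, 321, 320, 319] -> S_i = 323 + -1*i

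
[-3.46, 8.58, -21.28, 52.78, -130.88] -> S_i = -3.46*(-2.48)^i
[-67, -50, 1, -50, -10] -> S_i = Random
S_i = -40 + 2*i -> [-40, -38, -36, -34, -32]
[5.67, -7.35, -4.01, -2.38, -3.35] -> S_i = Random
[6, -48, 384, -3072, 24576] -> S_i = 6*-8^i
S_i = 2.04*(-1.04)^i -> [2.04, -2.12, 2.21, -2.29, 2.39]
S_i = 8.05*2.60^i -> [8.05, 20.93, 54.42, 141.49, 367.87]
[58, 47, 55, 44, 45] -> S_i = Random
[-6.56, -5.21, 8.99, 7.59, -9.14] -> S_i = Random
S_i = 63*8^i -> [63, 504, 4032, 32256, 258048]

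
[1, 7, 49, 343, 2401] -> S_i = 1*7^i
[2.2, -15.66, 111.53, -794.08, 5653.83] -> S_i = 2.20*(-7.12)^i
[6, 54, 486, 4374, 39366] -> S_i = 6*9^i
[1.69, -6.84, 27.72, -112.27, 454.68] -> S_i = 1.69*(-4.05)^i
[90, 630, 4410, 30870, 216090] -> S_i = 90*7^i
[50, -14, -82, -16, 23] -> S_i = Random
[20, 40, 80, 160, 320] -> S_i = 20*2^i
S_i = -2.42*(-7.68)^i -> [-2.42, 18.59, -142.74, 1096.22, -8418.99]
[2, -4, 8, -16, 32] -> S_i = 2*-2^i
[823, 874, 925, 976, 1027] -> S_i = 823 + 51*i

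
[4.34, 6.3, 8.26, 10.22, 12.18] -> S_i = 4.34 + 1.96*i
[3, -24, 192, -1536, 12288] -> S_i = 3*-8^i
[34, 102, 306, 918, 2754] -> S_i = 34*3^i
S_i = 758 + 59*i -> [758, 817, 876, 935, 994]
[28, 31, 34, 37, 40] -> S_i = 28 + 3*i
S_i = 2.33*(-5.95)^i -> [2.33, -13.86, 82.49, -490.8, 2920.28]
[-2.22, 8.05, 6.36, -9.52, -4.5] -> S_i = Random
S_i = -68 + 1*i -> [-68, -67, -66, -65, -64]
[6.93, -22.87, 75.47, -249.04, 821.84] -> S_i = 6.93*(-3.30)^i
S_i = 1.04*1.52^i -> [1.04, 1.58, 2.4, 3.65, 5.55]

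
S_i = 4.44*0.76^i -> [4.44, 3.37, 2.56, 1.95, 1.48]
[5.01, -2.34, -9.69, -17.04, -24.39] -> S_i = 5.01 + -7.35*i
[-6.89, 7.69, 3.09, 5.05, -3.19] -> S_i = Random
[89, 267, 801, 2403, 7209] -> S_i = 89*3^i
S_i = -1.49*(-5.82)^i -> [-1.49, 8.67, -50.47, 293.73, -1709.54]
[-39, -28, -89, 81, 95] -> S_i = Random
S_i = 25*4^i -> [25, 100, 400, 1600, 6400]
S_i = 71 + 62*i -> [71, 133, 195, 257, 319]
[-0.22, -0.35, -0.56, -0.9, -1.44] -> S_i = -0.22*1.60^i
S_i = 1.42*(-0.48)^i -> [1.42, -0.68, 0.33, -0.16, 0.08]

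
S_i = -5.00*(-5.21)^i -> [-5.0, 26.05, -135.72, 707.1, -3684.01]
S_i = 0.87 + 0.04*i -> [0.87, 0.91, 0.95, 0.99, 1.03]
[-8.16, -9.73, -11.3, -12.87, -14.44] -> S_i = -8.16 + -1.57*i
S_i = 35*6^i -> [35, 210, 1260, 7560, 45360]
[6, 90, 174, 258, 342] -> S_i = 6 + 84*i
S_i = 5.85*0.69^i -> [5.85, 4.04, 2.79, 1.92, 1.33]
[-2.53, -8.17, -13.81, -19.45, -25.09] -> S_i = -2.53 + -5.64*i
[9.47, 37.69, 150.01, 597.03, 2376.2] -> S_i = 9.47*3.98^i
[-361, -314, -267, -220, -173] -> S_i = -361 + 47*i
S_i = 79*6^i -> [79, 474, 2844, 17064, 102384]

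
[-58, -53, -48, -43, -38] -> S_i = -58 + 5*i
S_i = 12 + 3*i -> [12, 15, 18, 21, 24]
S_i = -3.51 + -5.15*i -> [-3.51, -8.66, -13.81, -18.96, -24.11]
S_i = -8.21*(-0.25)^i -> [-8.21, 2.05, -0.51, 0.13, -0.03]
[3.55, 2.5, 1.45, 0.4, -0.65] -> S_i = 3.55 + -1.05*i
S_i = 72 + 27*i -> [72, 99, 126, 153, 180]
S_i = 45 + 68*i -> [45, 113, 181, 249, 317]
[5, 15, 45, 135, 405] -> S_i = 5*3^i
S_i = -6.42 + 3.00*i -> [-6.42, -3.42, -0.42, 2.58, 5.58]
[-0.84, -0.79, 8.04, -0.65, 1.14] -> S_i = Random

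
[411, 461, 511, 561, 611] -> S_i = 411 + 50*i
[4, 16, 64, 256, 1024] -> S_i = 4*4^i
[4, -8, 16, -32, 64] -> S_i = 4*-2^i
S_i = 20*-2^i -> [20, -40, 80, -160, 320]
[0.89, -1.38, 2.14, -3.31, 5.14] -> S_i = 0.89*(-1.55)^i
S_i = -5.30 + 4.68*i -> [-5.3, -0.62, 4.06, 8.74, 13.42]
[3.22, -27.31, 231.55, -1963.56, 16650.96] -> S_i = 3.22*(-8.48)^i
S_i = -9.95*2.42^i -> [-9.95, -24.08, -58.27, -141.02, -341.26]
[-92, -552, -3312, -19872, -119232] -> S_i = -92*6^i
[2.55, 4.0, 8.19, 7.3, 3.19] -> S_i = Random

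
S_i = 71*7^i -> [71, 497, 3479, 24353, 170471]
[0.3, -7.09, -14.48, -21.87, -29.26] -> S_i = 0.30 + -7.39*i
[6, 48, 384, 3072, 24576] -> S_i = 6*8^i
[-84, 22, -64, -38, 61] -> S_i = Random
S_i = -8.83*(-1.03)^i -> [-8.83, 9.09, -9.37, 9.65, -9.94]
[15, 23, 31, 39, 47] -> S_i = 15 + 8*i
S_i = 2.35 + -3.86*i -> [2.35, -1.51, -5.37, -9.23, -13.09]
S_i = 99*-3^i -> [99, -297, 891, -2673, 8019]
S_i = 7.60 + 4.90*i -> [7.6, 12.5, 17.4, 22.3, 27.2]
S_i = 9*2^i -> [9, 18, 36, 72, 144]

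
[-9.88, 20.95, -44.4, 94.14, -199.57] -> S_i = -9.88*(-2.12)^i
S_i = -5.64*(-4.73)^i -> [-5.64, 26.68, -126.18, 596.85, -2823.08]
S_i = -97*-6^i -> [-97, 582, -3492, 20952, -125712]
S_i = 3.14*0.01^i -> [3.14, 0.03, 0.0, 0.0, 0.0]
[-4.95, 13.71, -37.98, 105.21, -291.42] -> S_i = -4.95*(-2.77)^i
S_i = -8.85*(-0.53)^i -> [-8.85, 4.69, -2.49, 1.32, -0.7]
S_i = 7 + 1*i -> [7, 8, 9, 10, 11]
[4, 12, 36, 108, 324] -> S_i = 4*3^i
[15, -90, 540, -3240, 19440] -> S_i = 15*-6^i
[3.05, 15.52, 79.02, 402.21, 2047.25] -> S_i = 3.05*5.09^i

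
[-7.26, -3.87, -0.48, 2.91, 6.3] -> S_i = -7.26 + 3.39*i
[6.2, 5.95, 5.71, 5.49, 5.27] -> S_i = 6.20*0.96^i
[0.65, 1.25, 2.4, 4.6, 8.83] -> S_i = 0.65*1.92^i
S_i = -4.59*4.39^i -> [-4.59, -20.15, -88.46, -388.33, -1704.79]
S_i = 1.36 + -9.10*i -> [1.36, -7.74, -16.84, -25.94, -35.04]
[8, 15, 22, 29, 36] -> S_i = 8 + 7*i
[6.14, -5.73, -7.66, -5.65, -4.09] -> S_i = Random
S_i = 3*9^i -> [3, 27, 243, 2187, 19683]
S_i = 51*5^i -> [51, 255, 1275, 6375, 31875]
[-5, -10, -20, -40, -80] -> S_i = -5*2^i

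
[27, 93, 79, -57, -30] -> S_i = Random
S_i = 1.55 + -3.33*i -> [1.55, -1.78, -5.11, -8.44, -11.77]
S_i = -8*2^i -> [-8, -16, -32, -64, -128]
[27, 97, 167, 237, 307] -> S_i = 27 + 70*i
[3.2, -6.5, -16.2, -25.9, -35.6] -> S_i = 3.20 + -9.70*i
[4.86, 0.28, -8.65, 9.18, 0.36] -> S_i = Random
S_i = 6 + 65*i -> [6, 71, 136, 201, 266]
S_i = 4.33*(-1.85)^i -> [4.33, -8.01, 14.82, -27.42, 50.72]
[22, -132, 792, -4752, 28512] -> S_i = 22*-6^i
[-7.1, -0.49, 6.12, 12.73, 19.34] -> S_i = -7.10 + 6.61*i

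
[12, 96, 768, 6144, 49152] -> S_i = 12*8^i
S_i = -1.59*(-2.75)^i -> [-1.59, 4.37, -12.02, 33.07, -90.93]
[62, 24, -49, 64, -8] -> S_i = Random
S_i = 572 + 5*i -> [572, 577, 582, 587, 592]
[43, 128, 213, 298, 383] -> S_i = 43 + 85*i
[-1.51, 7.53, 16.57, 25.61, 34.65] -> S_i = -1.51 + 9.04*i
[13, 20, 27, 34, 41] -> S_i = 13 + 7*i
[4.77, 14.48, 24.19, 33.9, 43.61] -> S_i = 4.77 + 9.71*i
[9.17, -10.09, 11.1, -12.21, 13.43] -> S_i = 9.17*(-1.10)^i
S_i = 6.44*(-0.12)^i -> [6.44, -0.77, 0.09, -0.01, 0.0]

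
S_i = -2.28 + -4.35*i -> [-2.28, -6.63, -10.98, -15.33, -19.68]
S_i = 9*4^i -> [9, 36, 144, 576, 2304]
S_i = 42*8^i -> [42, 336, 2688, 21504, 172032]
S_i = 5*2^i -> [5, 10, 20, 40, 80]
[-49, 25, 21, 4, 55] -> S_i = Random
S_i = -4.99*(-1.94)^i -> [-4.99, 9.68, -18.78, 36.43, -70.68]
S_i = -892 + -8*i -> [-892, -900, -908, -916, -924]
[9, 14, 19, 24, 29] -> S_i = 9 + 5*i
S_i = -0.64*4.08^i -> [-0.64, -2.61, -10.65, -43.47, -177.35]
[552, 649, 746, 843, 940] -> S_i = 552 + 97*i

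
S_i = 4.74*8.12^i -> [4.74, 38.49, 312.53, 2537.74, 20606.42]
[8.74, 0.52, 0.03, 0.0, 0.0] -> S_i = 8.74*0.06^i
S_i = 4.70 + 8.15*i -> [4.7, 12.85, 21.0, 29.15, 37.3]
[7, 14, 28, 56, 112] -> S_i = 7*2^i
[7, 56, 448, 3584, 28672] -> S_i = 7*8^i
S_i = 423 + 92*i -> [423, 515, 607, 699, 791]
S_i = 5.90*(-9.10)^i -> [5.9, -53.69, 488.58, -4446.07, 40459.23]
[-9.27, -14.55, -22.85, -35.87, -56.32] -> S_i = -9.27*1.57^i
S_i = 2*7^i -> [2, 14, 98, 686, 4802]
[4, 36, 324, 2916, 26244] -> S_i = 4*9^i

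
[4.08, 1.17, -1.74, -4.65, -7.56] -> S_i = 4.08 + -2.91*i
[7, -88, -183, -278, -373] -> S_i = 7 + -95*i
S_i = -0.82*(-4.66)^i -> [-0.82, 3.82, -17.81, 82.98, -386.69]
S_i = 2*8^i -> [2, 16, 128, 1024, 8192]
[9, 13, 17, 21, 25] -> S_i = 9 + 4*i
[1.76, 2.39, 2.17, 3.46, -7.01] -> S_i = Random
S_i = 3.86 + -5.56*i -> [3.86, -1.7, -7.26, -12.82, -18.38]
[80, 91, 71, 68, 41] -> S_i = Random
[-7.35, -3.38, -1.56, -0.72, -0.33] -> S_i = -7.35*0.46^i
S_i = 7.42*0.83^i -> [7.42, 6.16, 5.11, 4.24, 3.52]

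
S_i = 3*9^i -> [3, 27, 243, 2187, 19683]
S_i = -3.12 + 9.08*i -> [-3.12, 5.96, 15.04, 24.12, 33.2]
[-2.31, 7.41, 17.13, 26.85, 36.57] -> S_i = -2.31 + 9.72*i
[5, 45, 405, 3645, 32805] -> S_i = 5*9^i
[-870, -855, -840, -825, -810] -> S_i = -870 + 15*i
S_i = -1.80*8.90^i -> [-1.8, -16.02, -142.58, -1268.94, -11293.6]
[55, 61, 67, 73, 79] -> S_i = 55 + 6*i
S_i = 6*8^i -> [6, 48, 384, 3072, 24576]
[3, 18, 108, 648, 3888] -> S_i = 3*6^i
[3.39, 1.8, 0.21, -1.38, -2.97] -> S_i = 3.39 + -1.59*i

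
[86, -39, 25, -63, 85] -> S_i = Random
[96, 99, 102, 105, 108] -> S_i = 96 + 3*i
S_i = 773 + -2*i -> [773, 771, 769, 767, 765]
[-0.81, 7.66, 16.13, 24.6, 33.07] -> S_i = -0.81 + 8.47*i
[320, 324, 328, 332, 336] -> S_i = 320 + 4*i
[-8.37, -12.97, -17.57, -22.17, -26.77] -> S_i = -8.37 + -4.60*i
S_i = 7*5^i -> [7, 35, 175, 875, 4375]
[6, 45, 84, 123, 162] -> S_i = 6 + 39*i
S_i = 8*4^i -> [8, 32, 128, 512, 2048]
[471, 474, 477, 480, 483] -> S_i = 471 + 3*i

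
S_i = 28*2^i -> [28, 56, 112, 224, 448]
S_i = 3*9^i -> [3, 27, 243, 2187, 19683]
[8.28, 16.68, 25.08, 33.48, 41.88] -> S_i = 8.28 + 8.40*i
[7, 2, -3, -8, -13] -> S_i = 7 + -5*i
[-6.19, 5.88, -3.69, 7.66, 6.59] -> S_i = Random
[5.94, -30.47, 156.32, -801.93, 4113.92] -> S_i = 5.94*(-5.13)^i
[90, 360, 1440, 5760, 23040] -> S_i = 90*4^i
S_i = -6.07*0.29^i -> [-6.07, -1.76, -0.51, -0.15, -0.04]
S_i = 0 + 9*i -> [0, 9, 18, 27, 36]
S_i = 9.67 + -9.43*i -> [9.67, 0.24, -9.19, -18.62, -28.05]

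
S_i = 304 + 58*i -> [304, 362, 420, 478, 536]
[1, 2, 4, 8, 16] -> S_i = 1*2^i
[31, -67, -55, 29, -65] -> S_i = Random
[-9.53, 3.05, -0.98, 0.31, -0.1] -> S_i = -9.53*(-0.32)^i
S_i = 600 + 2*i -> [600, 602, 604, 606, 608]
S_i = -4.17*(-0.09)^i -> [-4.17, 0.38, -0.03, 0.0, -0.0]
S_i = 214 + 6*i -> [214, 220, 226, 232, 238]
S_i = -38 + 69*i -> [-38, 31, 100, 169, 238]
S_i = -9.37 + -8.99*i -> [-9.37, -18.36, -27.35, -36.34, -45.33]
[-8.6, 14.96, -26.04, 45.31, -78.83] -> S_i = -8.60*(-1.74)^i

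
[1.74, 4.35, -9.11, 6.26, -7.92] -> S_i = Random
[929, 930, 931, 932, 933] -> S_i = 929 + 1*i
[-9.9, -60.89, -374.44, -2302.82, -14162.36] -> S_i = -9.90*6.15^i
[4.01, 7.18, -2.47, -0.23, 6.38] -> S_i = Random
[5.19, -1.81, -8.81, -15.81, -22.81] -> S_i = 5.19 + -7.00*i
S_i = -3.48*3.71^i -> [-3.48, -12.91, -47.9, -177.71, -659.29]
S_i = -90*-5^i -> [-90, 450, -2250, 11250, -56250]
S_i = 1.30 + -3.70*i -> [1.3, -2.4, -6.1, -9.8, -13.5]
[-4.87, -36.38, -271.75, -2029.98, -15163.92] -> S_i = -4.87*7.47^i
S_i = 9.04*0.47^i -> [9.04, 4.25, 2.0, 0.94, 0.44]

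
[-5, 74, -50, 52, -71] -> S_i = Random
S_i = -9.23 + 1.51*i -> [-9.23, -7.72, -6.21, -4.7, -3.19]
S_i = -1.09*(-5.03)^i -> [-1.09, 5.48, -27.58, 138.72, -697.75]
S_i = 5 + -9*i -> [5, -4, -13, -22, -31]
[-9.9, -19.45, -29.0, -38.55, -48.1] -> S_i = -9.90 + -9.55*i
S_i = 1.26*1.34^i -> [1.26, 1.69, 2.26, 3.03, 4.06]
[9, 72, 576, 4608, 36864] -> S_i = 9*8^i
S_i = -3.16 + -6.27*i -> [-3.16, -9.43, -15.7, -21.97, -28.24]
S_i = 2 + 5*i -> [2, 7, 12, 17, 22]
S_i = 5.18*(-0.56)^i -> [5.18, -2.9, 1.62, -0.91, 0.51]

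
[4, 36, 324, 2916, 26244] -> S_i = 4*9^i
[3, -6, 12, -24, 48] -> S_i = 3*-2^i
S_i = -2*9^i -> [-2, -18, -162, -1458, -13122]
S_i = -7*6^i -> [-7, -42, -252, -1512, -9072]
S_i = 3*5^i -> [3, 15, 75, 375, 1875]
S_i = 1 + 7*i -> [1, 8, 15, 22, 29]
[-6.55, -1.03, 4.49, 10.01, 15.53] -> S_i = -6.55 + 5.52*i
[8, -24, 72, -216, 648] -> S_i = 8*-3^i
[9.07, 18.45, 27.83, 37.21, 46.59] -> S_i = 9.07 + 9.38*i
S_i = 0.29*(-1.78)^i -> [0.29, -0.52, 0.92, -1.64, 2.91]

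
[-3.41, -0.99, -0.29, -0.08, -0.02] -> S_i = -3.41*0.29^i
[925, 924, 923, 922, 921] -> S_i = 925 + -1*i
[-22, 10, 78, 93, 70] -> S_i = Random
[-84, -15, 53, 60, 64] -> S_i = Random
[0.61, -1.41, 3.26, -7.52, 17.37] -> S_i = 0.61*(-2.31)^i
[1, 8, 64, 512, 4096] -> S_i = 1*8^i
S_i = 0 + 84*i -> [0, 84, 168, 252, 336]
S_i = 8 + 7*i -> [8, 15, 22, 29, 36]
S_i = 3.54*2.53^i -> [3.54, 8.96, 22.66, 57.33, 145.04]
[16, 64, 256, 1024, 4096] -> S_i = 16*4^i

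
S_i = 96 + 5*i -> [96, 101, 106, 111, 116]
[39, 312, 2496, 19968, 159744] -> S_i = 39*8^i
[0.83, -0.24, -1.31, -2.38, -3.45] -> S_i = 0.83 + -1.07*i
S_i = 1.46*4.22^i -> [1.46, 6.16, 26.0, 109.72, 463.02]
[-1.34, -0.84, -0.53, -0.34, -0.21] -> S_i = -1.34*0.63^i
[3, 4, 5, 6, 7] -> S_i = 3 + 1*i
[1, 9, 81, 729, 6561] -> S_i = 1*9^i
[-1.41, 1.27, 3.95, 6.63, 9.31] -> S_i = -1.41 + 2.68*i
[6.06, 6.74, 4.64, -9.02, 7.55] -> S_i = Random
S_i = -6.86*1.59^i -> [-6.86, -10.91, -17.34, -27.57, -43.84]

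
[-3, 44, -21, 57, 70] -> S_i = Random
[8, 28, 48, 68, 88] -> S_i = 8 + 20*i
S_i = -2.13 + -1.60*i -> [-2.13, -3.73, -5.33, -6.93, -8.53]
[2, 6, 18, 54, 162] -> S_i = 2*3^i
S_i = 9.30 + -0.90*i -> [9.3, 8.4, 7.5, 6.6, 5.7]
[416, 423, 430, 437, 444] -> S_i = 416 + 7*i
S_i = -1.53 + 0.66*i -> [-1.53, -0.87, -0.21, 0.45, 1.11]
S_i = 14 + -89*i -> [14, -75, -164, -253, -342]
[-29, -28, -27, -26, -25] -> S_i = -29 + 1*i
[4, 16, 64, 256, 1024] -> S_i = 4*4^i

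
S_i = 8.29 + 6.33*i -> [8.29, 14.62, 20.95, 27.28, 33.61]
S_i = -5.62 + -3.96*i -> [-5.62, -9.58, -13.54, -17.5, -21.46]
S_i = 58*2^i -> [58, 116, 232, 464, 928]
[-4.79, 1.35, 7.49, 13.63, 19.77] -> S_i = -4.79 + 6.14*i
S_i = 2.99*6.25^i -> [2.99, 18.69, 116.8, 729.98, 4562.38]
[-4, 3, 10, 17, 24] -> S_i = -4 + 7*i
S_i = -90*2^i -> [-90, -180, -360, -720, -1440]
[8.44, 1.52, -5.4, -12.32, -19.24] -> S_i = 8.44 + -6.92*i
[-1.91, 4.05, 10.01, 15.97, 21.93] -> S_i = -1.91 + 5.96*i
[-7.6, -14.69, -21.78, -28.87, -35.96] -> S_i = -7.60 + -7.09*i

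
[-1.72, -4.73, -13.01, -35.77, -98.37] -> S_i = -1.72*2.75^i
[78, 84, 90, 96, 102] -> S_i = 78 + 6*i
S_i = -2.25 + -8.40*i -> [-2.25, -10.65, -19.05, -27.45, -35.85]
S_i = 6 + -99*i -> [6, -93, -192, -291, -390]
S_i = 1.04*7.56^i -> [1.04, 7.86, 59.44, 449.36, 3397.2]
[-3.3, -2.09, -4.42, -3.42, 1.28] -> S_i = Random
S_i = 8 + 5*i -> [8, 13, 18, 23, 28]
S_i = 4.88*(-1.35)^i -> [4.88, -6.59, 8.89, -12.01, 16.21]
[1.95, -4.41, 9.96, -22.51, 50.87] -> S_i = 1.95*(-2.26)^i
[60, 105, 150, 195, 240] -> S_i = 60 + 45*i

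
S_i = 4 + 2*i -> [4, 6, 8, 10, 12]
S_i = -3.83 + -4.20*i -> [-3.83, -8.03, -12.23, -16.43, -20.63]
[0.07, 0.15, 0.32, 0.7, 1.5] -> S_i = 0.07*2.15^i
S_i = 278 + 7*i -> [278, 285, 292, 299, 306]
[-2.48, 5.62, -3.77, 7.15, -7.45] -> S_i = Random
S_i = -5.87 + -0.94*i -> [-5.87, -6.81, -7.75, -8.69, -9.63]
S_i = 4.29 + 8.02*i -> [4.29, 12.31, 20.33, 28.35, 36.37]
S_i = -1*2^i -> [-1, -2, -4, -8, -16]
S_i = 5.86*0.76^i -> [5.86, 4.45, 3.38, 2.57, 1.96]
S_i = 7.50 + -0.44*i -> [7.5, 7.06, 6.62, 6.18, 5.74]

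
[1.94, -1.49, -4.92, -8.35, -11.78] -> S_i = 1.94 + -3.43*i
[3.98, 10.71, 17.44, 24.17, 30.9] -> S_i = 3.98 + 6.73*i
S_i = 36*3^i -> [36, 108, 324, 972, 2916]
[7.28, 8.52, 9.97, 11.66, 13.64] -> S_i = 7.28*1.17^i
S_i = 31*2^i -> [31, 62, 124, 248, 496]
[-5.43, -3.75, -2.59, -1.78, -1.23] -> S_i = -5.43*0.69^i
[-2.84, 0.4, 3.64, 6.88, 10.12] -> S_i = -2.84 + 3.24*i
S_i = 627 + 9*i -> [627, 636, 645, 654, 663]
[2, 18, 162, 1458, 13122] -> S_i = 2*9^i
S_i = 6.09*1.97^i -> [6.09, 12.0, 23.63, 46.56, 91.72]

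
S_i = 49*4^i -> [49, 196, 784, 3136, 12544]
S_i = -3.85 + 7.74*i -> [-3.85, 3.89, 11.63, 19.37, 27.11]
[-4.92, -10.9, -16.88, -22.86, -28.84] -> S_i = -4.92 + -5.98*i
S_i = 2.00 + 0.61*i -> [2.0, 2.61, 3.22, 3.83, 4.44]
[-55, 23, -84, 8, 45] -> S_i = Random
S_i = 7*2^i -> [7, 14, 28, 56, 112]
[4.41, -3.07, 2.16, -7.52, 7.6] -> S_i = Random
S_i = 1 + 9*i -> [1, 10, 19, 28, 37]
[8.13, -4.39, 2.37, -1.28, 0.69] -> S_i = 8.13*(-0.54)^i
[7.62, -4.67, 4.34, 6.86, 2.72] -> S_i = Random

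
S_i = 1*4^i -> [1, 4, 16, 64, 256]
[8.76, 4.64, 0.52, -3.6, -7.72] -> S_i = 8.76 + -4.12*i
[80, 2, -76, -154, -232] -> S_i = 80 + -78*i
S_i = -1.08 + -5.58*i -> [-1.08, -6.66, -12.24, -17.82, -23.4]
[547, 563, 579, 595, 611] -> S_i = 547 + 16*i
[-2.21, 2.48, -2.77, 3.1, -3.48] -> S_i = -2.21*(-1.12)^i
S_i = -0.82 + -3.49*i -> [-0.82, -4.31, -7.8, -11.29, -14.78]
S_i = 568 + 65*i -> [568, 633, 698, 763, 828]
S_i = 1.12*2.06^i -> [1.12, 2.31, 4.75, 9.79, 20.17]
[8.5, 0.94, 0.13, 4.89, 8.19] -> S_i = Random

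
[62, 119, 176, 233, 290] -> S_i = 62 + 57*i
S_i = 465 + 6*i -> [465, 471, 477, 483, 489]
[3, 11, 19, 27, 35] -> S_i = 3 + 8*i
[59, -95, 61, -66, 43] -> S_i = Random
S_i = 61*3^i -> [61, 183, 549, 1647, 4941]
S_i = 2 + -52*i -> [2, -50, -102, -154, -206]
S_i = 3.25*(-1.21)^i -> [3.25, -3.93, 4.76, -5.76, 6.97]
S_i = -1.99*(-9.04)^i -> [-1.99, 17.99, -162.63, 1470.14, -13290.06]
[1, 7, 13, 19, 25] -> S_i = 1 + 6*i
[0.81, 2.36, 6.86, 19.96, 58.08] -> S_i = 0.81*2.91^i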